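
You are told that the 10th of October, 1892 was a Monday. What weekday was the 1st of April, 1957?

Monday

Day-of-year of October 10, 1892: 284.
Day-of-year of April 1, 1957: 91.
1892 has 366 days, so 366 − 284 = 82 days remain in 1892.
Full years 1893–1956: 49 common + 15 leap = 49×365 + 15×366 = 23375 days.
Total: 82 + 23375 + 91 = 23548 days.
23548 is a multiple of 7, so the 1st of April, 1957 falls on the same weekday: Monday.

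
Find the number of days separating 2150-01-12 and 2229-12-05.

29181

From January 12, 2150 to January 12, 2229: 79 years, of which 19 contain a Feb 29 — 60×365 + 19×366 = 28854 days.
(2200 is not a leap year (divisible by 100 but not 400).)
January 2229: 31 − 12 = 19 days remain.
Then 10 full months totalling 303 days.
December 1–5, 2229: 5 days.
Residual: 327 days.
Total: 29181 days.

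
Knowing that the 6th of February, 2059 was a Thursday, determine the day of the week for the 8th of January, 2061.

February 2059: 28 − 6 = 22 days remain (2059 is not a leap year, so February has 28 days).
Then 22 full months totalling 672 days.
January 1–8, 2061: 8 days.
Total: 22 + 672 + 8 = 702 days.
702 mod 7 = 2, so 2 days after Thursday is Saturday.

Saturday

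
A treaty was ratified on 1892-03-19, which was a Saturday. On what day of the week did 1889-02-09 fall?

Count forward from the earlier date (February 9, 1889) to the later (March 19, 1892):
February 9, 1889 → February 9, 1890: 365 days.
February 9, 1890 → February 9, 1891: 365 days.
February 9, 1891 → February 9, 1892: 365 days.
February 1892: 29 − 9 = 20 days remain (1892 is a leap year, so February has 29 days).
March 1–19, 1892: 19 days.
Residual: 39 days.
Total: 1134 days.
1134 is a multiple of 7, so 1889-02-09 falls on the same weekday: Saturday.

Saturday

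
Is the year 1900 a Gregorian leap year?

1900 is not a leap year (divisible by 100 but not 400).

No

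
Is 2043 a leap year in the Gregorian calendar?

No

2043 is not a leap year.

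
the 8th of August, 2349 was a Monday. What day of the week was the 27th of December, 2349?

Tuesday

August 2349: 31 − 8 = 23 days remain.
Then September (30), October (31), November (30): 30 + 31 + 30 = 91 days.
December 1–27, 2349: 27 days.
Total: 23 + 91 + 27 = 141 days.
141 mod 7 = 1, so 1 day after Monday is Tuesday.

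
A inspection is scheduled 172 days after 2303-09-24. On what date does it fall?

2304-03-14

Count 172 days after September 24, 2303:
September 2303: 30 − 24 = 6 days remain.
Then October (31), November (30), December (31), January (31), February 2304 (29): 31 + 30 + 31 + 31 + 29 = 152 days.
March 1–14, 2304: 14 days.
Residual: 172 days.
Total: 172 days.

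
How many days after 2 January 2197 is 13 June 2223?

Day-of-year of January 2, 2197: 2.
Day-of-year of June 13, 2223: 164.
2197 has 365 days, so 365 − 2 = 363 days remain in 2197.
Full years 2198–2222: 20 common + 5 leap = 20×365 + 5×366 = 9130 days.
Total: 363 + 9130 + 164 = 9657 days.

9657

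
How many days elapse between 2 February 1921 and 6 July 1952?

From February 2, 1921 to February 2, 1952: 31 years, of which 7 contain a Feb 29 — 24×365 + 7×366 = 11322 days.
February 1952: 29 − 2 = 27 days remain (1952 is a leap year, so February has 29 days).
Then March (31), April (30), May (31), June (30): 31 + 30 + 31 + 30 = 122 days.
July 1–6, 1952: 6 days.
Residual: 155 days.
Total: 11477 days.

11477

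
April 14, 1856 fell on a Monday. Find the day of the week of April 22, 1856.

Within April 1856: 22 − 14 = 8 days.
8 mod 7 = 1, so 1 day after Monday is Tuesday.

Tuesday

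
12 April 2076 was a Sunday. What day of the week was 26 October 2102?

Thursday

Day-of-year of April 12, 2076: 103.
Day-of-year of October 26, 2102: 299.
2076 has 366 days, so 366 − 103 = 263 days remain in 2076.
Full years 2077–2101: 20 common + 5 leap = 20×365 + 5×366 = 9130 days.
Total: 263 + 9130 + 299 = 9692 days.
9692 mod 7 = 4, so 4 days after Sunday is Thursday.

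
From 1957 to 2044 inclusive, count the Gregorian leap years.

22

Years divisible by 4: 1960, 1964, …, 2044 — 22 in all.
2000 is divisible by 400, so still leap.
No century exceptions apply. Count: 22.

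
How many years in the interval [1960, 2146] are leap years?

46

Years divisible by 4: 1960, 1964, …, 2144 — 47 in all.
Of these, 2100 is divisible by 100 but not 400, so not leap.
2000 is divisible by 400, so still leap.
Leap years: 47 − 1 = 46.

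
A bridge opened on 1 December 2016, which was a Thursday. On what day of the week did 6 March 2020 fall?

Friday

December 1, 2016 → December 1, 2017: 365 days.
December 1, 2017 → December 1, 2018: 365 days.
December 1, 2018 → December 1, 2019: 365 days.
December 2019: 31 − 1 = 30 days remain.
Then January (31), February 2020 (29): 31 + 29 = 60 days.
March 1–6, 2020: 6 days.
Residual: 96 days.
Total: 1191 days.
1191 mod 7 = 1, so 1 day after Thursday is Friday.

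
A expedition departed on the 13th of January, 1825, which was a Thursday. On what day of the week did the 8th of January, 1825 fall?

Saturday

Count forward from the earlier date (January 8, 1825) to the later (January 13, 1825):
Within January 1825: 13 − 8 = 5 days.
5 mod 7 = 5, so 5 days before Thursday is Saturday.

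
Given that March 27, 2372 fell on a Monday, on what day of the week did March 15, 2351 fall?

Thursday

Count forward from the earlier date (March 15, 2351) to the later (March 27, 2372):
From March 15, 2351 to March 15, 2372: 21 years, of which 6 contain a Feb 29 — 15×365 + 6×366 = 7671 days.
Within March 2372: 27 − 15 = 12 days.
Total: 7683 days.
7683 mod 7 = 4, so 4 days before Monday is Thursday.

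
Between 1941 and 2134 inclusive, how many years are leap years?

47

Years divisible by 4: 1944, 1948, …, 2132 — 48 in all.
Of these, 2100 is divisible by 100 but not 400, so not leap.
2000 is divisible by 400, so still leap.
Leap years: 48 − 1 = 47.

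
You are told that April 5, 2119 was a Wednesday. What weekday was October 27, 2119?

April 2119: 30 − 5 = 25 days remain.
Then May (31), June (30), July (31), August (31), September (30): 31 + 30 + 31 + 31 + 30 = 153 days.
October 1–27, 2119: 27 days.
Total: 25 + 153 + 27 = 205 days.
205 mod 7 = 2, so 2 days after Wednesday is Friday.

Friday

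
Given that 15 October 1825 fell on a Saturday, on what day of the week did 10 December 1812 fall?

Thursday

Count forward from the earlier date (December 10, 1812) to the later (October 15, 1825):
Day-of-year of December 10, 1812: 345.
Day-of-year of October 15, 1825: 288.
1812 has 366 days, so 366 − 345 = 21 days remain in 1812.
Full years 1813–1824: 9 common + 3 leap = 9×365 + 3×366 = 4383 days.
Total: 21 + 4383 + 288 = 4692 days.
4692 mod 7 = 2, so 2 days before Saturday is Thursday.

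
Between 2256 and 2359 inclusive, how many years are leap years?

25

Years divisible by 4: 2256, 2260, …, 2356 — 26 in all.
Of these, 2300 is divisible by 100 but not 400, so not leap.
Leap years: 26 − 1 = 25.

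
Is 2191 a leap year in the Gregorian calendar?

No

2191 is not a leap year.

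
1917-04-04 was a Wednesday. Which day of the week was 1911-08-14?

Count forward from the earlier date (August 14, 1911) to the later (April 4, 1917):
Day-of-year of August 14, 1911: 226.
Day-of-year of April 4, 1917: 94.
1911 has 365 days, so 365 − 226 = 139 days remain in 1911.
Full years: 1912: 366; 1913: 365; 1914: 365; 1915: 365; 1916: 366. Sum = 1827.
Total: 139 + 1827 + 94 = 2060 days.
2060 mod 7 = 2, so 2 days before Wednesday is Monday.

Monday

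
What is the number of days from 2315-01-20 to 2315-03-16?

January 2315: 31 − 20 = 11 days remain.
Then February 2315 (28): 28 days.
March 1–16, 2315: 16 days.
Total: 11 + 28 + 16 = 55 days.

55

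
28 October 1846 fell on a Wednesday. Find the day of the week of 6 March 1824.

Count forward from the earlier date (March 6, 1824) to the later (October 28, 1846):
Day-of-year of March 6, 1824: 66.
Day-of-year of October 28, 1846: 301.
1824 has 366 days, so 366 − 66 = 300 days remain in 1824.
Full years 1825–1845: 16 common + 5 leap = 16×365 + 5×366 = 7670 days.
Total: 300 + 7670 + 301 = 8271 days.
8271 mod 7 = 4, so 4 days before Wednesday is Saturday.

Saturday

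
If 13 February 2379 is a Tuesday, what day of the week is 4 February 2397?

Tuesday

Day-of-year of February 13, 2379: 44.
Day-of-year of February 4, 2397: 35.
2379 has 365 days, so 365 − 44 = 321 days remain in 2379.
Full years 2380–2396: 12 common + 5 leap = 12×365 + 5×366 = 6210 days.
Total: 321 + 6210 + 35 = 6566 days.
6566 is a multiple of 7, so 4 February 2397 falls on the same weekday: Tuesday.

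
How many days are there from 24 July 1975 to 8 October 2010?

From July 24, 1975 to July 24, 2010: 35 years, of which 9 contain a Feb 29 — 26×365 + 9×366 = 12784 days.
(2000 is a leap year (divisible by 400).)
July 2010: 31 − 24 = 7 days remain.
Then August (31), September (30): 31 + 30 = 61 days.
October 1–8, 2010: 8 days.
Residual: 76 days.
Total: 12860 days.

12860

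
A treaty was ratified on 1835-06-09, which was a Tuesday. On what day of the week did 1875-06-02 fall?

Wednesday

From June 9, 1835 to June 9, 1874: 39 years, of which 10 contain a Feb 29 — 29×365 + 10×366 = 14245 days.
June 1874: 30 − 9 = 21 days remain.
Then 11 full months totalling 335 days.
June 1–2, 1875: 2 days.
Residual: 358 days.
Total: 14603 days.
14603 mod 7 = 1, so 1 day after Tuesday is Wednesday.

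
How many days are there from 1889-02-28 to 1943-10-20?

From February 28, 1889 to February 28, 1943: 54 years, of which 12 contain a Feb 29 — 42×365 + 12×366 = 19722 days.
(1900 is not a leap year (divisible by 100 but not 400).)
February 1943: 28 − 28 = 0 days remain (1943 is not a leap year, so February has 28 days).
Then March (31), April (30), May (31), June (30), July (31), August (31), September (30): 31 + 30 + 31 + 30 + 31 + 31 + 30 = 214 days.
October 1–20, 1943: 20 days.
Residual: 234 days.
Total: 19956 days.

19956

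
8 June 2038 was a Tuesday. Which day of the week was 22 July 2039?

Friday

June 2038: 30 − 8 = 22 days remain.
Then 12 full months totalling 365 days.
July 1–22, 2039: 22 days.
Total: 22 + 365 + 22 = 409 days.
409 mod 7 = 3, so 3 days after Tuesday is Friday.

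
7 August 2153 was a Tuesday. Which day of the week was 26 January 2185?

Wednesday

From August 7, 2153 to August 7, 2184: 31 years, of which 8 contain a Feb 29 — 23×365 + 8×366 = 11323 days.
August 2184: 31 − 7 = 24 days remain.
Then September (30), October (31), November (30), December (31): 30 + 31 + 30 + 31 = 122 days.
January 1–26, 2185: 26 days.
Residual: 172 days.
Total: 11495 days.
11495 mod 7 = 1, so 1 day after Tuesday is Wednesday.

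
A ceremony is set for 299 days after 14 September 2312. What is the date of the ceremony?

10 July 2313

Count 299 days after September 14, 2312:
September 2312: 30 − 14 = 16 days remain.
Then 9 full months totalling 273 days.
July 1–10, 2313: 10 days.
Total: 16 + 273 + 10 = 299 days.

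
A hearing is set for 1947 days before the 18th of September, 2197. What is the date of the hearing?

the 20th of May, 2192

Count 1947 days before September 18, 2197:
Day-of-year of May 20, 2192: 141.
Day-of-year of September 18, 2197: 261.
2192 has 366 days, so 366 − 141 = 225 days remain in 2192.
Full years: 2193: 365; 2194: 365; 2195: 365; 2196: 366. Sum = 1461.
Total: 225 + 1461 + 261 = 1947 days.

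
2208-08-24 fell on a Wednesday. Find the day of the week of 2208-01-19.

Count forward from the earlier date (January 19, 2208) to the later (August 24, 2208):
January 2208: 31 − 19 = 12 days remain.
Then February 2208 (29), March (31), April (30), May (31), June (30), July (31): 29 + 31 + 30 + 31 + 30 + 31 = 182 days.
August 1–24, 2208: 24 days.
Total: 12 + 182 + 24 = 218 days.
218 mod 7 = 1, so 1 day before Wednesday is Tuesday.

Tuesday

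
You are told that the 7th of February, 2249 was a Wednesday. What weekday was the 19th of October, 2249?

Friday

February 2249: 28 − 7 = 21 days remain (2249 is not a leap year, so February has 28 days).
Then March (31), April (30), May (31), June (30), July (31), August (31), September (30): 31 + 30 + 31 + 30 + 31 + 31 + 30 = 214 days.
October 1–19, 2249: 19 days.
Total: 21 + 214 + 19 = 254 days.
254 mod 7 = 2, so 2 days after Wednesday is Friday.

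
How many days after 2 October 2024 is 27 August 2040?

Day-of-year of October 2, 2024: 276.
Day-of-year of August 27, 2040: 240.
2024 has 366 days, so 366 − 276 = 90 days remain in 2024.
Full years 2025–2039: 12 common + 3 leap = 12×365 + 3×366 = 5478 days.
Total: 90 + 5478 + 240 = 5808 days.

5808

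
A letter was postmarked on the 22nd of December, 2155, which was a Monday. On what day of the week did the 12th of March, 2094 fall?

Friday

Count forward from the earlier date (March 12, 2094) to the later (December 22, 2155):
Day-of-year of March 12, 2094: 71.
Day-of-year of December 22, 2155: 356.
2094 has 365 days, so 365 − 71 = 294 days remain in 2094.
Full years 2095–2154: 46 common + 14 leap = 46×365 + 14×366 = 21914 days.
Total: 294 + 21914 + 356 = 22564 days.
22564 mod 7 = 3, so 3 days before Monday is Friday.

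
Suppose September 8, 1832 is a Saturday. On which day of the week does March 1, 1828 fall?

Saturday

Count forward from the earlier date (March 1, 1828) to the later (September 8, 1832):
March 1, 1828 → March 1, 1829: 365 days.
March 1, 1829 → March 1, 1830: 365 days.
March 1, 1830 → March 1, 1831: 365 days.
March 1, 1831 → March 1, 1832: 366 days (1832 is a leap year).
March 1832: 31 − 1 = 30 days remain.
Then April (30), May (31), June (30), July (31), August (31): 30 + 31 + 30 + 31 + 31 = 153 days.
September 1–8, 1832: 8 days.
Residual: 191 days.
Total: 1652 days.
1652 is a multiple of 7, so March 1, 1828 falls on the same weekday: Saturday.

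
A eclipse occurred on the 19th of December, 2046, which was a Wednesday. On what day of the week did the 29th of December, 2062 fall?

Friday

Day-of-year of December 19, 2046: 353.
Day-of-year of December 29, 2062: 363.
2046 has 365 days, so 365 − 353 = 12 days remain in 2046.
Full years 2047–2061: 11 common + 4 leap = 11×365 + 4×366 = 5479 days.
Total: 12 + 5479 + 363 = 5854 days.
5854 mod 7 = 2, so 2 days after Wednesday is Friday.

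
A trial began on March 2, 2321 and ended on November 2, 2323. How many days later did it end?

March 2, 2321 → March 2, 2322: 365 days.
March 2, 2322 → March 2, 2323: 365 days.
March 2323: 31 − 2 = 29 days remain.
Then April (30), May (31), June (30), July (31), August (31), September (30), October (31): 30 + 31 + 30 + 31 + 31 + 30 + 31 = 214 days.
November 1–2, 2323: 2 days.
Residual: 245 days.
Total: 975 days.

975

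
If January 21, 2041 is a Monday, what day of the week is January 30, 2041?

Wednesday

Within January 2041: 30 − 21 = 9 days.
9 mod 7 = 2, so 2 days after Monday is Wednesday.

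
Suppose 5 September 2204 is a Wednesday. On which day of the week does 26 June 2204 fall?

Tuesday

Count forward from the earlier date (June 26, 2204) to the later (September 5, 2204):
June 2204: 30 − 26 = 4 days remain.
Then July (31), August (31): 31 + 31 = 62 days.
September 1–5, 2204: 5 days.
Total: 4 + 62 + 5 = 71 days.
71 mod 7 = 1, so 1 day before Wednesday is Tuesday.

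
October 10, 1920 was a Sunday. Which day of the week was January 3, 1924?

Day-of-year of October 10, 1920: 284.
Day-of-year of January 3, 1924: 3.
1920 has 366 days, so 366 − 284 = 82 days remain in 1920.
Full years: 1921: 365; 1922: 365; 1923: 365. Sum = 1095.
Total: 82 + 1095 + 3 = 1180 days.
1180 mod 7 = 4, so 4 days after Sunday is Thursday.

Thursday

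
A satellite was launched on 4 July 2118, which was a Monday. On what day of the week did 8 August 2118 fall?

July 2118: 31 − 4 = 27 days remain.
August 1–8, 2118: 8 days.
Total: 27 + 8 = 35 days.
35 is a multiple of 7, so 8 August 2118 falls on the same weekday: Monday.

Monday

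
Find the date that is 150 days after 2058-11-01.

2059-03-31

Count 150 days after November 1, 2058:
November 2058: 30 − 1 = 29 days remain.
Then December (31), January (31), February 2059 (28): 31 + 31 + 28 = 90 days.
March 1–31, 2059: 31 days.
Residual: 150 days.
Total: 150 days.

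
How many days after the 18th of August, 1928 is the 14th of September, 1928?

27

August 1928: 31 − 18 = 13 days remain.
September 1–14, 1928: 14 days.
Total: 13 + 14 = 27 days.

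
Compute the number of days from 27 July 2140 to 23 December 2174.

Day-of-year of July 27, 2140: 209.
Day-of-year of December 23, 2174: 357.
2140 has 366 days, so 366 − 209 = 157 days remain in 2140.
Full years 2141–2173: 25 common + 8 leap = 25×365 + 8×366 = 12053 days.
Total: 157 + 12053 + 357 = 12567 days.

12567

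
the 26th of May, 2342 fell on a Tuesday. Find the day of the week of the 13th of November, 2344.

Monday

May 26, 2342 → May 26, 2343: 365 days.
May 26, 2343 → May 26, 2344: 366 days (2344 is a leap year).
May 2344: 31 − 26 = 5 days remain.
Then June (30), July (31), August (31), September (30), October (31): 30 + 31 + 31 + 30 + 31 = 153 days.
November 1–13, 2344: 13 days.
Residual: 171 days.
Total: 902 days.
902 mod 7 = 6, so 6 days after Tuesday is Monday.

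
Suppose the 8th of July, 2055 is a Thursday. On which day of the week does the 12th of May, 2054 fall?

Count forward from the earlier date (May 12, 2054) to the later (July 8, 2055):
Day-of-year of May 12, 2054: 132.
Day-of-year of July 8, 2055: 189.
2054 has 365 days, so 365 − 132 = 233 days remain in 2054.
Total: 233 + 189 = 422 days.
422 mod 7 = 2, so 2 days before Thursday is Tuesday.

Tuesday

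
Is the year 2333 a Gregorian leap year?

No

2333 is not a leap year.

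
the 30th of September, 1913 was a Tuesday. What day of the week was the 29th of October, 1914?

September 30, 1913 → September 30, 1914: 365 days.
September 1914: 30 − 30 = 0 days remain.
October 1–29, 1914: 29 days.
Residual: 29 days.
Total: 394 days.
394 mod 7 = 2, so 2 days after Tuesday is Thursday.

Thursday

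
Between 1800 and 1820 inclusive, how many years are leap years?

5

Years divisible by 4 in [1800, 1820]: 1800, 1804, 1808, 1812, 1816, 1820.
Of these, 1800 is divisible by 100 but not 400, so not leap.
Leap years: 6 − 1 = 5.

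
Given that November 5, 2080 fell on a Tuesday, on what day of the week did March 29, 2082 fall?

Sunday

November 2080: 30 − 5 = 25 days remain.
Then 15 full months totalling 455 days.
March 1–29, 2082: 29 days.
Total: 25 + 455 + 29 = 509 days.
509 mod 7 = 5, so 5 days after Tuesday is Sunday.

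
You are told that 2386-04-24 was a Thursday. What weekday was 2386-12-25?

April 2386: 30 − 24 = 6 days remain.
Then May (31), June (30), July (31), August (31), September (30), October (31), November (30): 31 + 30 + 31 + 31 + 30 + 31 + 30 = 214 days.
December 1–25, 2386: 25 days.
Total: 6 + 214 + 25 = 245 days.
245 is a multiple of 7, so 2386-12-25 falls on the same weekday: Thursday.

Thursday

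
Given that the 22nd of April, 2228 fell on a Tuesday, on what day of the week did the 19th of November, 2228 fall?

April 2228: 30 − 22 = 8 days remain.
Then May (31), June (30), July (31), August (31), September (30), October (31): 31 + 30 + 31 + 31 + 30 + 31 = 184 days.
November 1–19, 2228: 19 days.
Total: 8 + 184 + 19 = 211 days.
211 mod 7 = 1, so 1 day after Tuesday is Wednesday.

Wednesday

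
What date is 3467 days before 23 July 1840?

25 January 1831

Count 3467 days before July 23, 1840:
From January 25, 1831 to January 25, 1840: 9 years, of which 2 contain a Feb 29 — 7×365 + 2×366 = 3287 days.
January 1840: 31 − 25 = 6 days remain.
Then February 1840 (29), March (31), April (30), May (31), June (30): 29 + 31 + 30 + 31 + 30 = 151 days.
July 1–23, 1840: 23 days.
Residual: 180 days.
Total: 3467 days.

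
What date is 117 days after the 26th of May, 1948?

the 20th of September, 1948

Count 117 days after May 26, 1948:
May 1948: 31 − 26 = 5 days remain.
Then June (30), July (31), August (31): 30 + 31 + 31 = 92 days.
September 1–20, 1948: 20 days.
Total: 5 + 92 + 20 = 117 days.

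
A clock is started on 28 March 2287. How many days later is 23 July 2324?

Day-of-year of March 28, 2287: 87.
Day-of-year of July 23, 2324: 205.
2287 has 365 days, so 365 − 87 = 278 days remain in 2287.
Full years 2288–2323: 28 common + 8 leap = 28×365 + 8×366 = 13148 days.
Total: 278 + 13148 + 205 = 13631 days.

13631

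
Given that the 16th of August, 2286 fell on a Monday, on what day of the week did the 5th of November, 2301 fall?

Tuesday

Day-of-year of August 16, 2286: 228.
Day-of-year of November 5, 2301: 309.
2286 has 365 days, so 365 − 228 = 137 days remain in 2286.
Full years 2287–2300: 11 common + 3 leap = 11×365 + 3×366 = 5113 days.
Total: 137 + 5113 + 309 = 5559 days.
5559 mod 7 = 1, so 1 day after Monday is Tuesday.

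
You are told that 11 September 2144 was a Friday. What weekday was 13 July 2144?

Monday

Count forward from the earlier date (July 13, 2144) to the later (September 11, 2144):
July 2144: 31 − 13 = 18 days remain.
Then August (31): 31 days.
September 1–11, 2144: 11 days.
Total: 18 + 31 + 11 = 60 days.
60 mod 7 = 4, so 4 days before Friday is Monday.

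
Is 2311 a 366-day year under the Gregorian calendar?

2311 is not a leap year.

No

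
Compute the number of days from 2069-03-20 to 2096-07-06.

Day-of-year of March 20, 2069: 79.
Day-of-year of July 6, 2096: 188.
2069 has 365 days, so 365 − 79 = 286 days remain in 2069.
Full years 2070–2095: 20 common + 6 leap = 20×365 + 6×366 = 9496 days.
Total: 286 + 9496 + 188 = 9970 days.

9970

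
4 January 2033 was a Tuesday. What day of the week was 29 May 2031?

Count forward from the earlier date (May 29, 2031) to the later (January 4, 2033):
Day-of-year of May 29, 2031: 149.
Day-of-year of January 4, 2033: 4.
2031 has 365 days, so 365 − 149 = 216 days remain in 2031.
Full years: 2032: 366. Sum = 366.
Total: 216 + 366 + 4 = 586 days.
586 mod 7 = 5, so 5 days before Tuesday is Thursday.

Thursday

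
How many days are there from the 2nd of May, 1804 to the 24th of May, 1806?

May 1804: 31 − 2 = 29 days remain.
Then 23 full months totalling 699 days.
May 1–24, 1806: 24 days.
Total: 29 + 699 + 24 = 752 days.

752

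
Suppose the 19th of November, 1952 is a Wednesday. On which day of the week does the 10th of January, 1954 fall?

November 1952: 30 − 19 = 11 days remain.
Then 13 full months totalling 396 days.
January 1–10, 1954: 10 days.
Total: 11 + 396 + 10 = 417 days.
417 mod 7 = 4, so 4 days after Wednesday is Sunday.

Sunday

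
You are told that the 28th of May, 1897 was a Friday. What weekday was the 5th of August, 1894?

Sunday

Count forward from the earlier date (August 5, 1894) to the later (May 28, 1897):
Day-of-year of August 5, 1894: 217.
Day-of-year of May 28, 1897: 148.
1894 has 365 days, so 365 − 217 = 148 days remain in 1894.
Full years: 1895: 365; 1896: 366. Sum = 731.
Total: 148 + 731 + 148 = 1027 days.
1027 mod 7 = 5, so 5 days before Friday is Sunday.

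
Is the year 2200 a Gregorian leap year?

No

2200 is not a leap year (divisible by 100 but not 400).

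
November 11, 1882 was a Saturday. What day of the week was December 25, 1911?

Monday

From November 11, 1882 to November 11, 1911: 29 years, of which 6 contain a Feb 29 — 23×365 + 6×366 = 10591 days.
(1900 is not a leap year (divisible by 100 but not 400).)
November 1911: 30 − 11 = 19 days remain.
December 1–25, 1911: 25 days.
Residual: 44 days.
Total: 10635 days.
10635 mod 7 = 2, so 2 days after Saturday is Monday.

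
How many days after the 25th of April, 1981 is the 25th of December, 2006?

Day-of-year of April 25, 1981: 115.
Day-of-year of December 25, 2006: 359.
1981 has 365 days, so 365 − 115 = 250 days remain in 1981.
Full years 1982–2005: 18 common + 6 leap = 18×365 + 6×366 = 8766 days.
Total: 250 + 8766 + 359 = 9375 days.

9375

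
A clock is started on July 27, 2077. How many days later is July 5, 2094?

From July 27, 2077 to July 27, 2093: 16 years, of which 4 contain a Feb 29 — 12×365 + 4×366 = 5844 days.
July 2093: 31 − 27 = 4 days remain.
Then 11 full months totalling 334 days.
July 1–5, 2094: 5 days.
Residual: 343 days.
Total: 6187 days.

6187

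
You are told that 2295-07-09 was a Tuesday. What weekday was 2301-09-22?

Sunday

Day-of-year of July 9, 2295: 190.
Day-of-year of September 22, 2301: 265.
2295 has 365 days, so 365 − 190 = 175 days remain in 2295.
Full years: 2296: 366; 2297: 365; 2298: 365; 2299: 365; 2300: 365. Sum = 1826.
Total: 175 + 1826 + 265 = 2266 days.
2266 mod 7 = 5, so 5 days after Tuesday is Sunday.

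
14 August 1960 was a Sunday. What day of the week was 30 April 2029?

Day-of-year of August 14, 1960: 227.
Day-of-year of April 30, 2029: 120.
1960 has 366 days, so 366 − 227 = 139 days remain in 1960.
Full years 1961–2028: 51 common + 17 leap = 51×365 + 17×366 = 24837 days.
Total: 139 + 24837 + 120 = 25096 days.
25096 mod 7 = 1, so 1 day after Sunday is Monday.

Monday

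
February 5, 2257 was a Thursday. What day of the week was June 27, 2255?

Count forward from the earlier date (June 27, 2255) to the later (February 5, 2257):
Day-of-year of June 27, 2255: 178.
Day-of-year of February 5, 2257: 36.
2255 has 365 days, so 365 − 178 = 187 days remain in 2255.
Full years: 2256: 366. Sum = 366.
Total: 187 + 366 + 36 = 589 days.
589 mod 7 = 1, so 1 day before Thursday is Wednesday.

Wednesday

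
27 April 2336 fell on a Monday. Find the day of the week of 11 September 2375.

Day-of-year of April 27, 2336: 118.
Day-of-year of September 11, 2375: 254.
2336 has 366 days, so 366 − 118 = 248 days remain in 2336.
Full years 2337–2374: 29 common + 9 leap = 29×365 + 9×366 = 13879 days.
Total: 248 + 13879 + 254 = 14381 days.
14381 mod 7 = 3, so 3 days after Monday is Thursday.

Thursday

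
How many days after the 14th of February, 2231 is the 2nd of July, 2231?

February 2231: 28 − 14 = 14 days remain (2231 is not a leap year, so February has 28 days).
Then March (31), April (30), May (31), June (30): 31 + 30 + 31 + 30 = 122 days.
July 1–2, 2231: 2 days.
Total: 14 + 122 + 2 = 138 days.

138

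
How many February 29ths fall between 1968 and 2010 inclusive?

Years divisible by 4 in [1968, 2010]: 1968, 1972, 1976, 1980, 1984, 1988, 1992, 1996, 2000, 2004, 2008.
2000 is divisible by 400, so still leap.
No century exceptions apply. Count: 11.

11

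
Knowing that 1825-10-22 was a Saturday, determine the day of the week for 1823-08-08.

Count forward from the earlier date (August 8, 1823) to the later (October 22, 1825):
Day-of-year of August 8, 1823: 220.
Day-of-year of October 22, 1825: 295.
1823 has 365 days, so 365 − 220 = 145 days remain in 1823.
Full years: 1824: 366. Sum = 366.
Total: 145 + 366 + 295 = 806 days.
806 mod 7 = 1, so 1 day before Saturday is Friday.

Friday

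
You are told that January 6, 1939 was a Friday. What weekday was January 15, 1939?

Sunday

Within January 1939: 15 − 6 = 9 days.
9 mod 7 = 2, so 2 days after Friday is Sunday.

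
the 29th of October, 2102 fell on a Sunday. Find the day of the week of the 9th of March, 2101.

Wednesday

Count forward from the earlier date (March 9, 2101) to the later (October 29, 2102):
Day-of-year of March 9, 2101: 68.
Day-of-year of October 29, 2102: 302.
2101 has 365 days, so 365 − 68 = 297 days remain in 2101.
Total: 297 + 302 = 599 days.
599 mod 7 = 4, so 4 days before Sunday is Wednesday.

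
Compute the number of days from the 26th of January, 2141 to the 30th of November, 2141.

308

January 2141: 31 − 26 = 5 days remain.
Then 9 full months totalling 273 days.
November 1–30, 2141: 30 days.
Total: 5 + 273 + 30 = 308 days.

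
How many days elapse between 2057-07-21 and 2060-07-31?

Day-of-year of July 21, 2057: 202.
Day-of-year of July 31, 2060: 213.
2057 has 365 days, so 365 − 202 = 163 days remain in 2057.
Full years: 2058: 365; 2059: 365. Sum = 730.
Total: 163 + 730 + 213 = 1106 days.

1106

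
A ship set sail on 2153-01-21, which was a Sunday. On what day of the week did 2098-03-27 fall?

Count forward from the earlier date (March 27, 2098) to the later (January 21, 2153):
From March 27, 2098 to March 27, 2152: 54 years, of which 13 contain a Feb 29 — 41×365 + 13×366 = 19723 days.
(2100 is not a leap year (divisible by 100 but not 400).)
March 2152: 31 − 27 = 4 days remain.
Then 9 full months totalling 275 days.
January 1–21, 2153: 21 days.
Residual: 300 days.
Total: 20023 days.
20023 mod 7 = 3, so 3 days before Sunday is Thursday.

Thursday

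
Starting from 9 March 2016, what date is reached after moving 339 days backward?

5 April 2015

Count 339 days before March 9, 2016:
April 2015: 30 − 5 = 25 days remain.
Then 10 full months totalling 305 days.
March 1–9, 2016: 9 days.
Residual: 339 days.
Total: 339 days.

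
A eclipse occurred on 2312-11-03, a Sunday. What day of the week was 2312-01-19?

Friday

Count forward from the earlier date (January 19, 2312) to the later (November 3, 2312):
January 2312: 31 − 19 = 12 days remain.
Then 9 full months totalling 274 days.
November 1–3, 2312: 3 days.
Total: 12 + 274 + 3 = 289 days.
289 mod 7 = 2, so 2 days before Sunday is Friday.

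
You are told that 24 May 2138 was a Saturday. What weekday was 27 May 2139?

Wednesday

May 24, 2138 → May 24, 2139: 365 days.
Within May 2139: 27 − 24 = 3 days.
Total: 368 days.
368 mod 7 = 4, so 4 days after Saturday is Wednesday.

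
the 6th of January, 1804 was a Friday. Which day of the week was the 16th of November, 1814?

Day-of-year of January 6, 1804: 6.
Day-of-year of November 16, 1814: 320.
1804 has 366 days, so 366 − 6 = 360 days remain in 1804.
Full years 1805–1813: 7 common + 2 leap = 7×365 + 2×366 = 3287 days.
Total: 360 + 3287 + 320 = 3967 days.
3967 mod 7 = 5, so 5 days after Friday is Wednesday.

Wednesday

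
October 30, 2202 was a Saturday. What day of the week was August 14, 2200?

Thursday

Count forward from the earlier date (August 14, 2200) to the later (October 30, 2202):
August 14, 2200 → August 14, 2201: 365 days.
August 14, 2201 → August 14, 2202: 365 days.
August 2202: 31 − 14 = 17 days remain.
Then September (30): 30 days.
October 1–30, 2202: 30 days.
Residual: 77 days.
Total: 807 days.
807 mod 7 = 2, so 2 days before Saturday is Thursday.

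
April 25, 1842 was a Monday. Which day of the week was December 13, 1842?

Tuesday

April 1842: 30 − 25 = 5 days remain.
Then May (31), June (30), July (31), August (31), September (30), October (31), November (30): 31 + 30 + 31 + 31 + 30 + 31 + 30 = 214 days.
December 1–13, 1842: 13 days.
Total: 5 + 214 + 13 = 232 days.
232 mod 7 = 1, so 1 day after Monday is Tuesday.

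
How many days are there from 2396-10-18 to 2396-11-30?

43

October 2396: 31 − 18 = 13 days remain.
November 1–30, 2396: 30 days.
Total: 13 + 30 = 43 days.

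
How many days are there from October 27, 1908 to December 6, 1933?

9171

Day-of-year of October 27, 1908: 301.
Day-of-year of December 6, 1933: 340.
1908 has 366 days, so 366 − 301 = 65 days remain in 1908.
Full years 1909–1932: 18 common + 6 leap = 18×365 + 6×366 = 8766 days.
Total: 65 + 8766 + 340 = 9171 days.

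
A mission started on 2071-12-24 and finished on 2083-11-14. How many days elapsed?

From December 24, 2071 to December 24, 2082: 11 years, of which 3 contain a Feb 29 — 8×365 + 3×366 = 4018 days.
December 2082: 31 − 24 = 7 days remain.
Then 10 full months totalling 304 days.
November 1–14, 2083: 14 days.
Residual: 325 days.
Total: 4343 days.

4343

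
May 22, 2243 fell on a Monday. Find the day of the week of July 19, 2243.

Wednesday

May 2243: 31 − 22 = 9 days remain.
Then June (30): 30 days.
July 1–19, 2243: 19 days.
Total: 9 + 30 + 19 = 58 days.
58 mod 7 = 2, so 2 days after Monday is Wednesday.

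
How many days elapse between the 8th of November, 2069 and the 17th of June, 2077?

From November 8, 2069 to November 8, 2076: 7 years, of which 2 contain a Feb 29 — 5×365 + 2×366 = 2557 days.
November 2076: 30 − 8 = 22 days remain.
Then December (31), January (31), February 2077 (28), March (31), April (30), May (31): 31 + 31 + 28 + 31 + 30 + 31 = 182 days.
June 1–17, 2077: 17 days.
Residual: 221 days.
Total: 2778 days.

2778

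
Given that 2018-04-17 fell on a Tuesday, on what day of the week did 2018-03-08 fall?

Thursday

Count forward from the earlier date (March 8, 2018) to the later (April 17, 2018):
March 2018: 31 − 8 = 23 days remain.
April 1–17, 2018: 17 days.
Total: 23 + 17 = 40 days.
40 mod 7 = 5, so 5 days before Tuesday is Thursday.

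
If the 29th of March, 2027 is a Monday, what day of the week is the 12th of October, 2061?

From March 29, 2027 to March 29, 2061: 34 years, of which 9 contain a Feb 29 — 25×365 + 9×366 = 12419 days.
March 2061: 31 − 29 = 2 days remain.
Then April (30), May (31), June (30), July (31), August (31), September (30): 30 + 31 + 30 + 31 + 31 + 30 = 183 days.
October 1–12, 2061: 12 days.
Residual: 197 days.
Total: 12616 days.
12616 mod 7 = 2, so 2 days after Monday is Wednesday.

Wednesday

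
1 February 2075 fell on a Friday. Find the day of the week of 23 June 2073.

Friday

Count forward from the earlier date (June 23, 2073) to the later (February 1, 2075):
Day-of-year of June 23, 2073: 174.
Day-of-year of February 1, 2075: 32.
2073 has 365 days, so 365 − 174 = 191 days remain in 2073.
Full years: 2074: 365. Sum = 365.
Total: 191 + 365 + 32 = 588 days.
588 is a multiple of 7, so 23 June 2073 falls on the same weekday: Friday.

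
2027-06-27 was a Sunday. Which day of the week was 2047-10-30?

From June 27, 2027 to June 27, 2047: 20 years, of which 5 contain a Feb 29 — 15×365 + 5×366 = 7305 days.
June 2047: 30 − 27 = 3 days remain.
Then July (31), August (31), September (30): 31 + 31 + 30 = 92 days.
October 1–30, 2047: 30 days.
Residual: 125 days.
Total: 7430 days.
7430 mod 7 = 3, so 3 days after Sunday is Wednesday.

Wednesday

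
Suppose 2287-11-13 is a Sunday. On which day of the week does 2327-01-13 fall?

From November 13, 2287 to November 13, 2326: 39 years, of which 9 contain a Feb 29 — 30×365 + 9×366 = 14244 days.
(2300 is not a leap year (divisible by 100 but not 400).)
November 2326: 30 − 13 = 17 days remain.
Then December (31): 31 days.
January 1–13, 2327: 13 days.
Residual: 61 days.
Total: 14305 days.
14305 mod 7 = 4, so 4 days after Sunday is Thursday.

Thursday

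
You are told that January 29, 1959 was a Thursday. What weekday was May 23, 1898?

Count forward from the earlier date (May 23, 1898) to the later (January 29, 1959):
From May 23, 1898 to May 23, 1958: 60 years, of which 14 contain a Feb 29 — 46×365 + 14×366 = 21914 days.
(1900 is not a leap year (divisible by 100 but not 400).)
May 1958: 31 − 23 = 8 days remain.
Then June (30), July (31), August (31), September (30), October (31), November (30), December (31): 30 + 31 + 31 + 30 + 31 + 30 + 31 = 214 days.
January 1–29, 1959: 29 days.
Residual: 251 days.
Total: 22165 days.
22165 mod 7 = 3, so 3 days before Thursday is Monday.

Monday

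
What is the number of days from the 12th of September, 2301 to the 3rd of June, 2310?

Day-of-year of September 12, 2301: 255.
Day-of-year of June 3, 2310: 154.
2301 has 365 days, so 365 − 255 = 110 days remain in 2301.
Full years 2302–2309: 6 common + 2 leap = 6×365 + 2×366 = 2922 days.
Total: 110 + 2922 + 154 = 3186 days.

3186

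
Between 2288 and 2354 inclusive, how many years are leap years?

16

Years divisible by 4: 2288, 2292, …, 2352 — 17 in all.
Of these, 2300 is divisible by 100 but not 400, so not leap.
Leap years: 17 − 1 = 16.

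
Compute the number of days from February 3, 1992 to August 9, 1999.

Day-of-year of February 3, 1992: 34.
Day-of-year of August 9, 1999: 221.
1992 has 366 days, so 366 − 34 = 332 days remain in 1992.
Full years: 1993: 365; 1994: 365; 1995: 365; 1996: 366; 1997: 365; 1998: 365. Sum = 2191.
Total: 332 + 2191 + 221 = 2744 days.

2744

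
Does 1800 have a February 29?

1800 is not a leap year (divisible by 100 but not 400).

No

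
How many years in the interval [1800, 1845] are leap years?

Years divisible by 4 in [1800, 1845]: 1800, 1804, 1808, 1812, 1816, 1820, 1824, 1828, 1832, 1836, 1840, 1844.
Of these, 1800 is divisible by 100 but not 400, so not leap.
Leap years: 12 − 1 = 11.

11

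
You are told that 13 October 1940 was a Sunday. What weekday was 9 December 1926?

Thursday

Count forward from the earlier date (December 9, 1926) to the later (October 13, 1940):
Day-of-year of December 9, 1926: 343.
Day-of-year of October 13, 1940: 287.
1926 has 365 days, so 365 − 343 = 22 days remain in 1926.
Full years 1927–1939: 10 common + 3 leap = 10×365 + 3×366 = 4748 days.
Total: 22 + 4748 + 287 = 5057 days.
5057 mod 7 = 3, so 3 days before Sunday is Thursday.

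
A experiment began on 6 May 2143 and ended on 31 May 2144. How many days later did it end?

May 6, 2143 → May 6, 2144: 366 days (2144 is a leap year).
Within May 2144: 31 − 6 = 25 days.
Total: 391 days.

391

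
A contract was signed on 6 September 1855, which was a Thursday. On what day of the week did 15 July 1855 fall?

Count forward from the earlier date (July 15, 1855) to the later (September 6, 1855):
July 1855: 31 − 15 = 16 days remain.
Then August (31): 31 days.
September 1–6, 1855: 6 days.
Total: 16 + 31 + 6 = 53 days.
53 mod 7 = 4, so 4 days before Thursday is Sunday.

Sunday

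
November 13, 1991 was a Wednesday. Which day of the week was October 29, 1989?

Sunday

Count forward from the earlier date (October 29, 1989) to the later (November 13, 1991):
Day-of-year of October 29, 1989: 302.
Day-of-year of November 13, 1991: 317.
1989 has 365 days, so 365 − 302 = 63 days remain in 1989.
Full years: 1990: 365. Sum = 365.
Total: 63 + 365 + 317 = 745 days.
745 mod 7 = 3, so 3 days before Wednesday is Sunday.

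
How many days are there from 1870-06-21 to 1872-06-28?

June 21, 1870 → June 21, 1871: 365 days.
June 21, 1871 → June 21, 1872: 366 days (1872 is a leap year).
Within June 1872: 28 − 21 = 7 days.
Total: 738 days.

738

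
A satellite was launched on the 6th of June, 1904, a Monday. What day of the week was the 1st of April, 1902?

Count forward from the earlier date (April 1, 1902) to the later (June 6, 1904):
April 1902: 30 − 1 = 29 days remain.
Then 25 full months totalling 762 days.
June 1–6, 1904: 6 days.
Total: 29 + 762 + 6 = 797 days.
797 mod 7 = 6, so 6 days before Monday is Tuesday.

Tuesday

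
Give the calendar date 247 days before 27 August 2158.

23 December 2157

Count 247 days before August 27, 2158:
December 2157: 31 − 23 = 8 days remain.
Then January (31), February 2158 (28), March (31), April (30), May (31), June (30), July (31): 31 + 28 + 31 + 30 + 31 + 30 + 31 = 212 days.
August 1–27, 2158: 27 days.
Residual: 247 days.
Total: 247 days.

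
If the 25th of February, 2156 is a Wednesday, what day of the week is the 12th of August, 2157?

February 25, 2156 → February 25, 2157: 366 days (2156 is a leap year).
February 2157: 28 − 25 = 3 days remain (2157 is not a leap year, so February has 28 days).
Then March (31), April (30), May (31), June (30), July (31): 31 + 30 + 31 + 30 + 31 = 153 days.
August 1–12, 2157: 12 days.
Residual: 168 days.
Total: 534 days.
534 mod 7 = 2, so 2 days after Wednesday is Friday.

Friday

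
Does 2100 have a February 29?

No

2100 is not a leap year (divisible by 100 but not 400).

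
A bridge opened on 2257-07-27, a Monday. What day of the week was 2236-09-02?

Friday

Count forward from the earlier date (September 2, 2236) to the later (July 27, 2257):
From September 2, 2236 to September 2, 2256: 20 years, of which 5 contain a Feb 29 — 15×365 + 5×366 = 7305 days.
September 2256: 30 − 2 = 28 days remain.
Then 9 full months totalling 273 days.
July 1–27, 2257: 27 days.
Residual: 328 days.
Total: 7633 days.
7633 mod 7 = 3, so 3 days before Monday is Friday.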